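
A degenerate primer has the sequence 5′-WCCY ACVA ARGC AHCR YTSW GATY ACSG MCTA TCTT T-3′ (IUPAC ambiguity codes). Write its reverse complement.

5′-AAAGATAGKCSGTRATCWSARYGDTGCYTTBGTRGGW-3′

Standard pairs A↔T, G↔C; ambiguity codes pair R↔Y, M↔K, W↔W, S↔S, H↔D, V↔B. Complement (WGGRTGBTTYCGTDGYRASWCTARTGSCKGATAGAAA), then reverse for 5'→3'.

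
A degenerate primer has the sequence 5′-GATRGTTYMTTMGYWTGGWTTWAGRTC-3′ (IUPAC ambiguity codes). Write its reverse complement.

5'-GAYCTWAAWCCAWRCKAAKRAACYATC-3'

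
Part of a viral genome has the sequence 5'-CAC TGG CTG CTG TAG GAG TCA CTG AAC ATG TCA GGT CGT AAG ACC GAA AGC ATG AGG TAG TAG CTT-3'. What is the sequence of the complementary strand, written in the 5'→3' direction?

Pairing A↔T and G↔C gives GTGACCGACGACATCCTCAGTGACTTGTACAGTCCAGCATTCTGGCTTTCGTACTCCATCATCGAA, running 3'→5'. Reverse for the 5'→3' convention.

5'-AAGCTACTACCTCATGCTTTCGGTCTTACGACCTGACATGTTCAGTGACTCCTACAGCAGCCAGTG-3'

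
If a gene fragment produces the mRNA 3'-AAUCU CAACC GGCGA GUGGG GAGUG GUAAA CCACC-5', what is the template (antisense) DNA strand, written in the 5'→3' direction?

5'-TTAGAGTTGGCCGCTCACCCCTCACCATTTGGTGG-3'

Written 5'→3' the mRNA is CCACCAAAUGGUGAGGGGUGAGCGGCCAACUCUAA, so the coding DNA strand is CCACCAAATGGTGAGGGGTGAGCGGCCAACTCTAA. The template is its reverse complement.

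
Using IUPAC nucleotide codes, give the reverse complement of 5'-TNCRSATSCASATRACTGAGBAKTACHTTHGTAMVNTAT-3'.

Standard pairs A↔T, G↔C; ambiguity codes pair R↔Y, M↔K, S↔S, B↔V, H↔D, N↔N. Complement (ANGYSTASGTSTAYTGACTCVTMATGDAADCATKBNATA), then reverse for 5'→3'.

5'-ATANBKTACDAADGTAMTVCTCAGTYATSTGSATSYGNA-3'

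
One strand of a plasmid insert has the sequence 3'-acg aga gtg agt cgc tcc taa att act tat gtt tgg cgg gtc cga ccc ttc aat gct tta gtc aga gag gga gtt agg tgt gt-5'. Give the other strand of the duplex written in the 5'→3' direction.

The strand is given 3'→5', so its complement runs 5'→3' in the same left-to-right order: pair each base A↔T, G↔C.

5′-TGCTCTCACTCAGCGAGGATTTAATGAATACAAACCGCCCAGGCTGGGAAGTTACGAAATCAGTCTCTCCCTCAATCCACACA-3′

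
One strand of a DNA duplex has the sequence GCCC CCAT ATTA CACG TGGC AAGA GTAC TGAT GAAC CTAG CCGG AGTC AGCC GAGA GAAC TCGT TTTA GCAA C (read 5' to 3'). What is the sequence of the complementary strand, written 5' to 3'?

5'-GTTGCTAAAACGAGTTCTCTCGGCTGACTCCGGCTAGGTTCATCAGTACTCTTGCCACGTGTAATATGGGGGC-3'

The complement of GCCCCCATATTACACGTGGCAAGAGTACTGATGAACCTAGCCGGAGTCAGCCGAGAGAACTCGTTTTAGCAAC is CGGGGGTATAATGTGCACCGTTCTCATGACTACTTGGATCGGCCTCAGTCGGCTCTCTTGAGCAAAATCGTTG (A↔T, G↔C). DNA strands are antiparallel, so the complementary strand runs 3'→5'; reversing gives the 5'→3' form.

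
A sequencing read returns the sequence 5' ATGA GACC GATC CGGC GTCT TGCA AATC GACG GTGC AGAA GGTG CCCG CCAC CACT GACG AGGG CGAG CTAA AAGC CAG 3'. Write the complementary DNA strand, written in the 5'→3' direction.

Pairing A↔T and G↔C gives TACTCTGGCTAGGCCGCAGAACGTTTAGCTGCCACGTCTTCCACGGGCGGTGGTGACTGCTCCCGCTCGATTTTCGGTC, running 3'→5'. Reverse for the 5'→3' convention.

5′-CTGGCTTTTAGCTCGCCCTCGTCAGTGGTGGCGGGCACCTTCTGCACCGTCGATTTGCAAGACGCCGGATCGGTCTCAT-3′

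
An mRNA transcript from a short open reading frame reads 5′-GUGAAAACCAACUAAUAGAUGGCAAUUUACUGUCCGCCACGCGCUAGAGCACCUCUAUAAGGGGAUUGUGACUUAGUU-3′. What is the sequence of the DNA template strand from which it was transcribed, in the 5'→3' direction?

Replace U with T to get the coding DNA strand: GTGAAAACCAACTAATAGATGGCAATTTACTGTCCGCCACGCGCTAGAGCACCTCTATAAGGGGATTGTGACTTAGTT. The template strand is its reverse complement (complement CACTTTTGGTTGATTATCTACCGTTAAATGACAGGCGGTGCGCGATCTCGTGGAGATATTCCCCTAACACTGAATCAA, then reverse).

5'-AACTAAGTCACAATCCCCTTATAGAGGTGCTCTAGCGCGTGGCGGACAGTAAATTGCCATCTATTAGTTGGTTTTCAC-3'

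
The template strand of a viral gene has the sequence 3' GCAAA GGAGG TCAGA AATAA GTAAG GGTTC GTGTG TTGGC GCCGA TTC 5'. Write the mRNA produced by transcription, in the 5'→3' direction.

5'-CGUUUCCUCCAGUCUUUAUUCAUUCCCAAGCACACAACCGCGGCUAAG-3'

Reading the template 3'→5' as shown, RNA polymerase pairs each base (A→U, T→A, G↔C) to build mRNA 5'→3' directly.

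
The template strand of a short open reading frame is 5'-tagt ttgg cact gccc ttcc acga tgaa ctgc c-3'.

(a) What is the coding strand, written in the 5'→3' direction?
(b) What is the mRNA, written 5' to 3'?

(a) 5'-GGCAGTTCATCGTGGAAGGGCAGTGCCAAACTA-3'
(b) 5′-GGCAGUUCAUCGUGGAAGGGCAGUGCCAAACUA-3′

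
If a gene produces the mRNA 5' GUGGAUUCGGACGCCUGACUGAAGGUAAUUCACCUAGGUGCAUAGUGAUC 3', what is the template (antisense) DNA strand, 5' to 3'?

Replace U with T to get the coding DNA strand: GTGGATTCGGACGCCTGACTGAAGGTAATTCACCTAGGTGCATAGTGATC. The template strand is its reverse complement (complement CACCTAAGCCTGCGGACTGACTTCCATTAAGTGGATCCACGTATCACTAG, then reverse).

5'-GATCACTATGCACCTAGGTGAATTACCTTCAGTCAGGCGTCCGAATCCAC-3'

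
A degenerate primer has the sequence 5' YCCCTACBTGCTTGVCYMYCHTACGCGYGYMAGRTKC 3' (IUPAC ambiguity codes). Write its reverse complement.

5′-GMAYCTKRCRCGCGTADGRKRGBCAAGCAVGTAGGGR-3′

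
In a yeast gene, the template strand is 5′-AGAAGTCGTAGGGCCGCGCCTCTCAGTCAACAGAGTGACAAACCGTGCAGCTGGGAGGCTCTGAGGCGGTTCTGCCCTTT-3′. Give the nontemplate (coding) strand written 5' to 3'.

The coding strand is complementary and antiparallel to the template: take the complement (A↔T, G↔C) and reverse.

5'-AAAGGGCAGAACCGCCTCAGAGCCTCCCAGCTGCACGGTTTGTCACTCTGTTGACTGAGAGGCGCGGCCCTACGACTTCT-3'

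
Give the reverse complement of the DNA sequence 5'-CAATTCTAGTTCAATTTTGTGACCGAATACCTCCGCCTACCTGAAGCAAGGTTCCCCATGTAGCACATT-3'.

5'-AATGTGCTACATGGGGAACCTTGCTTCAGGTAGGCGGAGGTATTCGGTCACAAAATTGAACTAGAATTG-3'

Reading the sequence 3'→5' and pairing each base (A↔T, G↔C) gives the reverse complement directly.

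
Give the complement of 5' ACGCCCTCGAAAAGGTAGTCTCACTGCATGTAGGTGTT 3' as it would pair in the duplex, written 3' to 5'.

3'-TGCGGGAGCTTTTCCATCAGAGTGACGTACATCCACAA-5'

Base-pairing A↔T, G↔C gives the complement. The complementary strand is antiparallel, so paired with a 5'→3' strand it runs 3'→5'.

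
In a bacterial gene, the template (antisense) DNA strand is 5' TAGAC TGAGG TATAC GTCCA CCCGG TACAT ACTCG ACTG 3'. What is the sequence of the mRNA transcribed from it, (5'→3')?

5'-CAGUCGAGUAUGUACCGGGUGGACGUAUACCUCAGUCUA-3'

The mRNA has the sequence of the coding strand (reverse complement of the template) with T→U. Reverse complement of TAGACTGAGGTATACGTCCACCCGGTACATACTCGACTG is CAGTCGAGTATGTACCGGGTGGACGTATACCTCAGTCTA; then T→U.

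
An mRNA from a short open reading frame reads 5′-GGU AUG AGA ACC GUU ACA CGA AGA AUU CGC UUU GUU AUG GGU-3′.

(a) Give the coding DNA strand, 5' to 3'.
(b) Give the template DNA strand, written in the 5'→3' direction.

(a) 5′-GGTATGAGAACCGTTACACGAAGAATTCGCTTTGTTATGGGT-3′
(b) 5′-ACCCATAACAAAGCGAATTCTTCGTGTAACGGTTCTCATACC-3′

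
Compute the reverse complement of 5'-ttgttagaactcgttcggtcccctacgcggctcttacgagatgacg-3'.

Complement each base (A↔T, G↔C): AACAATCTTGAGCAAGCCAGGGGATGCGCCGAGAATGCTCTACTGC. Then reverse.

5'-CGTCATCTCGTAAGAGCCGCGTAGGGGACCGAACGAGTTCTAACAA-3'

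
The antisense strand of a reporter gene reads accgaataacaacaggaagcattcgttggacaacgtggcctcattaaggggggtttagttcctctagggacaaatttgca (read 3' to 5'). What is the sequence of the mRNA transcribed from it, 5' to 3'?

Reading the template 3'→5' as shown, RNA polymerase pairs each base (A→U, T→A, G↔C) to build mRNA 5'→3' directly.

5′-UGGCUUAUUGUUGUCCUUCGUAAGCAACCUGUUGCACCGGAGUAAUUCCCCCCAAAUCAAGGAGAUCCCUGUUUAAACGU-3′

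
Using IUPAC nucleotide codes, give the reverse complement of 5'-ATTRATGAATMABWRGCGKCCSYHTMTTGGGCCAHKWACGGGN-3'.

Standard pairs A↔T, G↔C; ambiguity codes pair R↔Y, M↔K, W↔W, S↔S, B↔V, H↔D, N↔N. Complement (TAAYTACTTAKTVWYCGCMGGSRDAKAACCCGGTDMWTGCCCN), then reverse for 5'→3'.

5'-NCCCGTWMDTGGCCCAAKADRSGGMCGCYWVTKATTCATYAAT-3'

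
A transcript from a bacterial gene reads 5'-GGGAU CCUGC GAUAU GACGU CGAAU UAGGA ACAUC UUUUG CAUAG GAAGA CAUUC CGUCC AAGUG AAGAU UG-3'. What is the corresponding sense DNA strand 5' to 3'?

The coding DNA strand has the same 5'→3' sequence as the mRNA with U replaced by T.

5′-GGGATCCTGCGATATGACGTCGAATTAGGAACATCTTTTGCATAGGAAGACATTCCGTCCAAGTGAAGATTG-3′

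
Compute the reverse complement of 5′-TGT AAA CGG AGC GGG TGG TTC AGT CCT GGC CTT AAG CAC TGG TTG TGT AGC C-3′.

5'-GGCTACACAACCAGTGCTTAAGGCCAGGACTGAACCACCCGCTCCGTTTACA-3'

Complement each base (A↔T, G↔C): ACATTTGCCTCGCCCACCAAGTCAGGACCGGAATTCGTGACCAACACATCGG. Then reverse.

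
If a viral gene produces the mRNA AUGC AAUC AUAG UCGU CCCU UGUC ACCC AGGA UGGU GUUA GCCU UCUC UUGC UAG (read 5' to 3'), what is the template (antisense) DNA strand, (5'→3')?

5'-CTAGCAAGAGAAGGCTAACACCATCCTGGGTGACAAGGGACGACTATGATTGCAT-3'

Replace U with T to get the coding DNA strand: ATGCAATCATAGTCGTCCCTTGTCACCCAGGATGGTGTTAGCCTTCTCTTGCTAG. The template strand is its reverse complement (complement TACGTTAGTATCAGCAGGGAACAGTGGGTCCTACCACAATCGGAAGAGAACGATC, then reverse).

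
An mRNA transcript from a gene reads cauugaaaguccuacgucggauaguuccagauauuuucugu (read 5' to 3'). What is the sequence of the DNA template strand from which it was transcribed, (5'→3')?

5'-ACAGAAAATATCTGGAACTATCCGACGTAGGACTTTCAATG-3'

Replace U with T to get the coding DNA strand: CATTGAAAGTCCTACGTCGGATAGTTCCAGATATTTTCTGT. The template strand is its reverse complement (complement GTAACTTTCAGGATGCAGCCTATCAAGGTCTATAAAAGACA, then reverse).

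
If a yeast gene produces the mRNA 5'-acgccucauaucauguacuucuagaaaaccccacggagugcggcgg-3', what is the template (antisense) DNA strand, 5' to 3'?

5'-CCGCCGCACTCCGTGGGGTTTTCTAGAAGTACATGATATGAGGCGT-3'

Replace U with T to get the coding DNA strand: ACGCCTCATATCATGTACTTCTAGAAAACCCCACGGAGTGCGGCGG. The template strand is its reverse complement (complement TGCGGAGTATAGTACATGAAGATCTTTTGGGGTGCCTCACGCCGCC, then reverse).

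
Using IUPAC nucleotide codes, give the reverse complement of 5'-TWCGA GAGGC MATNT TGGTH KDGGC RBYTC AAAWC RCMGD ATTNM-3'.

Standard pairs A↔T, G↔C; ambiguity codes pair R↔Y, M↔K, W↔W, B↔V, D↔H, N↔N. Complement (AWGCTCTCCGKTANAACCADMHCCGYVRAGTTTWGYGKCHTAANK), then reverse for 5'→3'.

5'-KNAATHCKGYGWTTTGARVYGCCHMDACCAANATKGCCTCTCGWA-3'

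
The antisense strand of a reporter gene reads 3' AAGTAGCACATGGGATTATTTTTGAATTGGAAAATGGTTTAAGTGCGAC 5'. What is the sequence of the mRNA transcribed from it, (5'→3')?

5'-UUCAUCGUGUACCCUAAUAAAAACUUAACCUUUUACCAAAUUCACGCUG-3'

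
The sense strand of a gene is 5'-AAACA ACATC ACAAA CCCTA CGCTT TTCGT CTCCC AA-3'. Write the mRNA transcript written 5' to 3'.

mRNA has the coding-strand sequence with U in place of T.

5'-AAACAACAUCACAAACCCUACGCUUUUCGUCUCCCAA-3'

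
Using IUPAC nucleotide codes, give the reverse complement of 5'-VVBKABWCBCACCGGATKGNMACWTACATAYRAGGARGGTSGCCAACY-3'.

Standard pairs A↔T, G↔C; ambiguity codes pair R↔Y, M↔K, W↔W, S↔S, B↔V, N↔N. Complement (BBVMTVWGVGTGGCCTAMCNKTGWATGTATRYTCCTYCCASCGGTTGR), then reverse for 5'→3'.

5'-RGTTGGCSACCYTCCTYRTATGTAWGTKNCMATCCGGTGVGWVTMVBB-3'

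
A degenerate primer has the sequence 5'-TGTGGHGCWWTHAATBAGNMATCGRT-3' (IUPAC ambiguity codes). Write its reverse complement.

5'-AYCGATKNCTVATTDAWWGCDCCACA-3'

Standard pairs A↔T, G↔C; ambiguity codes pair R↔Y, M↔K, W↔W, B↔V, H↔D, N↔N. Complement (ACACCDCGWWADTTAVTCNKTAGCYA), then reverse for 5'→3'.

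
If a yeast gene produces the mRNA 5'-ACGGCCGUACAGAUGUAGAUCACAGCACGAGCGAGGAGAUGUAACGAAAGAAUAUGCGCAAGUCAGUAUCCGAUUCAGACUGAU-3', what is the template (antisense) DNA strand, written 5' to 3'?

Replace U with T to get the coding DNA strand: ACGGCCGTACAGATGTAGATCACAGCACGAGCGAGGAGATGTAACGAAAGAATATGCGCAAGTCAGTATCCGATTCAGACTGAT. The template strand is its reverse complement (complement TGCCGGCATGTCTACATCTAGTGTCGTGCTCGCTCCTCTACATTGCTTTCTTATACGCGTTCAGTCATAGGCTAAGTCTGACTA, then reverse).

5'-ATCAGTCTGAATCGGATACTGACTTGCGCATATTCTTTCGTTACATCTCCTCGCTCGTGCTGTGATCTACATCTGTACGGCCGT-3'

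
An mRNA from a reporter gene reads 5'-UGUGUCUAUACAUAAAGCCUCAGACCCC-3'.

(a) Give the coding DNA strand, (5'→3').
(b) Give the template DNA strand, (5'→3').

(a) 5'-TGTGTCTATACATAAAGCCTCAGACCCC-3'
(b) 5'-GGGGTCTGAGGCTTTATGTATAGACACA-3'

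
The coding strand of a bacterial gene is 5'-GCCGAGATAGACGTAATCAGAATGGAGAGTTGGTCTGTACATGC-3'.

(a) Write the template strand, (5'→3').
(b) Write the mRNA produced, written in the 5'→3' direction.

(a) The template strand is the reverse complement of the coding strand: complement CGGCTCTATCTGCATTAGTCTTACCTCTCAACCAGACATGTACG, then reverse.
(b) mRNA matches the coding strand with T→U.

(a) 5'-GCATGTACAGACCAACTCTCCATTCTGATTACGTCTATCTCGGC-3'
(b) 5′-GCCGAGAUAGACGUAAUCAGAAUGGAGAGUUGGUCUGUACAUGC-3′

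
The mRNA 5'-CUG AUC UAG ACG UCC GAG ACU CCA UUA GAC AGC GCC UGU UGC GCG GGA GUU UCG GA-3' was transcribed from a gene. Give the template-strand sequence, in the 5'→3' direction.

Replace U with T to get the coding DNA strand: CTGATCTAGACGTCCGAGACTCCATTAGACAGCGCCTGTTGCGCGGGAGTTTCGGA. The template strand is its reverse complement (complement GACTAGATCTGCAGGCTCTGAGGTAATCTGTCGCGGACAACGCGCCCTCAAAGCCT, then reverse).

5'-TCCGAAACTCCCGCGCAACAGGCGCTGTCTAATGGAGTCTCGGACGTCTAGATCAG-3'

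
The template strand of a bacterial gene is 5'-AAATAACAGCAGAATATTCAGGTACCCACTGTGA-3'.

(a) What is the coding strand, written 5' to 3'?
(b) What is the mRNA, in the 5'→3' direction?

(a) 5'-TCACAGTGGGTACCTGAATATTCTGCTGTTATTT-3'
(b) 5′-UCACAGUGGGUACCUGAAUAUUCUGCUGUUAUUU-3′

(a) The coding strand is the reverse complement of the template: complement TTTATTGTCGTCTTATAAGTCCATGGGTGACACT, then reverse.
(b) mRNA has the coding-strand sequence with T→U.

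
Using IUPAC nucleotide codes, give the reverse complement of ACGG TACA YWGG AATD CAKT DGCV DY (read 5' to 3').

Standard pairs A↔T, G↔C; ambiguity codes pair Y↔R, K↔M, W↔W, D↔H, V↔B. Complement (TGCCATGTRWCCTTAHGTMAHCGBHR), then reverse for 5'→3'.

5'-RHBGCHAMTGHATTCCWRTGTACCGT-3'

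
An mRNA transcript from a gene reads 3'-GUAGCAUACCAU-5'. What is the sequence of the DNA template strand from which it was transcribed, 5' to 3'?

5'-CATCGTATGGTA-3'

Written 5'→3' the mRNA is UACCAUACGAUG, so the coding DNA strand is TACCATACGATG. The template is its reverse complement.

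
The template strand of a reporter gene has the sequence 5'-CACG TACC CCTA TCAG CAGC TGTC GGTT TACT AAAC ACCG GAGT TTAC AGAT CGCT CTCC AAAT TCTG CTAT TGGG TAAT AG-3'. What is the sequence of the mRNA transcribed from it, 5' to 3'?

The mRNA has the sequence of the coding strand (reverse complement of the template) with T→U. Reverse complement of CACGTACCCCTATCAGCAGCTGTCGGTTTACTAAACACCGGAGTTTACAGATCGCTCTCCAAATTCTGCTATTGGGTAATAG is CTATTACCCAATAGCAGAATTTGGAGAGCGATCTGTAAACTCCGGTGTTTAGTAAACCGACAGCTGCTGATAGGGGTACGTG; then T→U.

5'-CUAUUACCCAAUAGCAGAAUUUGGAGAGCGAUCUGUAAACUCCGGUGUUUAGUAAACCGACAGCUGCUGAUAGGGGUACGUG-3'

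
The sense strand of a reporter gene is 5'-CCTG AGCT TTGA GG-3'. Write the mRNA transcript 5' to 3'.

5'-CCUGAGCUUUGAGG-3'

The mRNA is synthesized from the template strand, so it matches the coding strand with T replaced by U.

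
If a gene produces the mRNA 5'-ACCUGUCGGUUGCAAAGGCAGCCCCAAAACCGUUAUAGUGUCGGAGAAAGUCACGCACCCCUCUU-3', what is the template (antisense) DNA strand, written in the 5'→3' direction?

Replace U with T to get the coding DNA strand: ACCTGTCGGTTGCAAAGGCAGCCCCAAAACCGTTATAGTGTCGGAGAAAGTCACGCACCCCTCTT. The template strand is its reverse complement (complement TGGACAGCCAACGTTTCCGTCGGGGTTTTGGCAATATCACAGCCTCTTTCAGTGCGTGGGGAGAA, then reverse).

5'-AAGAGGGGTGCGTGACTTTCTCCGACACTATAACGGTTTTGGGGCTGCCTTTGCAACCGACAGGT-3'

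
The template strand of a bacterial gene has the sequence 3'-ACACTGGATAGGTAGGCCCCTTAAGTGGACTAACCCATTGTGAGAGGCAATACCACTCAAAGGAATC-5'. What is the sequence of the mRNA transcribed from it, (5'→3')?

Reading the template 3'→5' as shown, RNA polymerase pairs each base (A→U, T→A, G↔C) to build mRNA 5'→3' directly.

5'-UGUGACCUAUCCAUCCGGGGAAUUCACCUGAUUGGGUAACACUCUCCGUUAUGGUGAGUUUCCUUAG-3'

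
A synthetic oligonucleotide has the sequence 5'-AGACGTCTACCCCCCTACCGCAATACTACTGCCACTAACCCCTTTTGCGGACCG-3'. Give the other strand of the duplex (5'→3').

Pairing A↔T and G↔C gives TCTGCAGATGGGGGGATGGCGTTATGATGACGGTGATTGGGGAAAACGCCTGGC, running 3'→5'. Reverse for the 5'→3' convention.

5'-CGGTCCGCAAAAGGGGTTAGTGGCAGTAGTATTGCGGTAGGGGGGTAGACGTCT-3'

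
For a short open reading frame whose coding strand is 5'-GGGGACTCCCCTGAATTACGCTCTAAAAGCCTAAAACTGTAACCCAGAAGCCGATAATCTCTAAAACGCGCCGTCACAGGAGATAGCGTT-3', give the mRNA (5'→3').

5'-GGGGACUCCCCUGAAUUACGCUCUAAAAGCCUAAAACUGUAACCCAGAAGCCGAUAAUCUCUAAAACGCGCCGUCACAGGAGAUAGCGUU-3'

mRNA has the coding-strand sequence with U in place of T.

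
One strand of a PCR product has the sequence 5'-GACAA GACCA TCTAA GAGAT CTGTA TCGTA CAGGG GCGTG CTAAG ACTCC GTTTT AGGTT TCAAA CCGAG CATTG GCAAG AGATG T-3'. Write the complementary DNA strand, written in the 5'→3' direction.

5'-ACATCTCTTGCCAATGCTCGGTTTGAAACCTAAAACGGAGTCTTAGCACGCCCCTGTACGATACAGATCTCTTAGATGGTCTTGTC-3'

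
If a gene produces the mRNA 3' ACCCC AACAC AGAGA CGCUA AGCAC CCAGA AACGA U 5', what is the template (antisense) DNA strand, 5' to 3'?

5'-TGGGGTTGTGTCTCTGCGATTCGTGGGTCTTTGCTA-3'

Written 5'→3' the mRNA is UAGCAAAGACCCACGAAUCGCAGAGACACAACCCCA, so the coding DNA strand is TAGCAAAGACCCACGAATCGCAGAGACACAACCCCA. The template is its reverse complement.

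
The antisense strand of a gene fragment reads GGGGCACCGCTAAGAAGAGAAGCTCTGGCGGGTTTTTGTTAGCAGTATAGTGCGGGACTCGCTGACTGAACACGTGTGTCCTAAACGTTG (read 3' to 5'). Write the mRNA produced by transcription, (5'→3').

5'-CCCCGUGGCGAUUCUUCUCUUCGAGACCGCCCAAAAACAAUCGUCAUAUCACGCCCUGAGCGACUGACUUGUGCACACAGGAUUUGCAAC-3'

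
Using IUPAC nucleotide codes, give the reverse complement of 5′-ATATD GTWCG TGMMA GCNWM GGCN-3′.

5'-NGCCKWNGCTKKCACGWACHATAT-3'

Standard pairs A↔T, G↔C; ambiguity codes pair M↔K, W↔W, D↔H, N↔N. Complement (TATAHCAWGCACKKTCGNWKCCGN), then reverse for 5'→3'.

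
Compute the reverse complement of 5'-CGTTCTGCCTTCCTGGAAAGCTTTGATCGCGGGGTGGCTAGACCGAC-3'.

5′-GTCGGTCTAGCCACCCCGCGATCAAAGCTTTCCAGGAAGGCAGAACG-3′

Complement each base (A↔T, G↔C): GCAAGACGGAAGGACCTTTCGAAACTAGCGCCCCACCGATCTGGCTG. Then reverse.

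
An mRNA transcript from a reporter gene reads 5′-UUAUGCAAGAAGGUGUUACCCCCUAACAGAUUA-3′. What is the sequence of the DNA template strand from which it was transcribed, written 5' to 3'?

5'-TAATCTGTTAGGGGGTAACACCTTCTTGCATAA-3'

Replace U with T to get the coding DNA strand: TTATGCAAGAAGGTGTTACCCCCTAACAGATTA. The template strand is its reverse complement (complement AATACGTTCTTCCACAATGGGGGATTGTCTAAT, then reverse).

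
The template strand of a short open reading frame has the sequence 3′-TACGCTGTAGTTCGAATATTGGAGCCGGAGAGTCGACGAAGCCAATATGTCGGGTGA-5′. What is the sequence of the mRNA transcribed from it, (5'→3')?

5'-AUGCGACAUCAAGCUUAUAACCUCGGCCUCUCAGCUGCUUCGGUUAUACAGCCCACU-3'

Reading the template 3'→5' as shown, RNA polymerase pairs each base (A→U, T→A, G↔C) to build mRNA 5'→3' directly.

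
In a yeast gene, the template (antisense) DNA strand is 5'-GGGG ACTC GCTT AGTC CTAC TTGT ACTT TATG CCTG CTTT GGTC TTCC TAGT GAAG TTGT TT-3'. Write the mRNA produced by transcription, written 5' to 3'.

The mRNA has the sequence of the coding strand (reverse complement of the template) with T→U. Reverse complement of GGGGACTCGCTTAGTCCTACTTGTACTTTATGCCTGCTTTGGTCTTCCTAGTGAAGTTGTTT is AAACAACTTCACTAGGAAGACCAAAGCAGGCATAAAGTACAAGTAGGACTAAGCGAGTCCCC; then T→U.

5'-AAACAACUUCACUAGGAAGACCAAAGCAGGCAUAAAGUACAAGUAGGACUAAGCGAGUCCCC-3'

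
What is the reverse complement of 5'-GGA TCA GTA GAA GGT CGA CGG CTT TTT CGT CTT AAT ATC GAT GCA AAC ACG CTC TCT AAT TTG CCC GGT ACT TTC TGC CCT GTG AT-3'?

Reading the sequence 3'→5' and pairing each base (A↔T, G↔C) gives the reverse complement directly.

5'-ATCACAGGGCAGAAAGTACCGGGCAAATTAGAGAGCGTGTTTGCATCGATATTAAGACGAAAAAGCCGTCGACCTTCTACTGATCC-3'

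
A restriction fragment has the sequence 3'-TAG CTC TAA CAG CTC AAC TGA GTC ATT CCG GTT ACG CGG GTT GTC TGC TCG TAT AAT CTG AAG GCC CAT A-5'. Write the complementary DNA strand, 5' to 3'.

5'-ATCGAGATTGTCGAGTTGACTCAGTAAGGCCAATGCGCCCAACAGACGAGCATATTAGACTTCCGGGTAT-3'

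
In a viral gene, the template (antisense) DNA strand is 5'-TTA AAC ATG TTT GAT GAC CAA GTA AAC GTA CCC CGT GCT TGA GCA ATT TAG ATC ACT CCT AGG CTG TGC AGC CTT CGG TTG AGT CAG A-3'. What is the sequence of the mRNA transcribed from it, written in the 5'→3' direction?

5′-UCUGACUCAACCGAAGGCUGCACAGCCUAGGAGUGAUCUAAAUUGCUCAAGCACGGGGUACGUUUACUUGGUCAUCAAACAUGUUUAA-3′

RNA polymerase reads the template 3'→5' and synthesizes mRNA 5'→3' by base-pairing (A→U, T→A, G↔C). The complement of the template is AATTTGTACAAACTACTGGTTCATTTGCATGGGGCACGAACTCGTTAAATCTAGTGAGGATCCGACACGTCGGAAGCCAACTCAGTCT; antiparallel, so 5'→3' the coding strand is TCTGACTCAACCGAAGGCTGCACAGCCTAGGAGTGATCTAAATTGCTCAAGCACGGGGTACGTTTACTTGGTCATCAAACATGTTTAA. Replace T with U for the mRNA.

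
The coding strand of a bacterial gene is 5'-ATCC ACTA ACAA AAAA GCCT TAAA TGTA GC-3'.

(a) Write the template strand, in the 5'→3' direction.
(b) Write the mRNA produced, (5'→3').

(a) The template strand is the reverse complement of the coding strand: complement TAGGTGATTGTTTTTTCGGAATTTACATCG, then reverse.
(b) mRNA matches the coding strand with T→U.

(a) 5′-GCTACATTTAAGGCTTTTTTGTTAGTGGAT-3′
(b) 5'-AUCCACUAACAAAAAAGCCUUAAAUGUAGC-3'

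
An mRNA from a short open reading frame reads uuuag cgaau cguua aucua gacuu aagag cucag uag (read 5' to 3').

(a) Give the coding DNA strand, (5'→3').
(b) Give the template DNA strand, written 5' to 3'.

(a) The coding strand matches the mRNA with U→T.
(b) The template strand is the reverse complement of the coding strand.

(a) 5'-TTTAGCGAATCGTTAATCTAGACTTAAGAGCTCAGTAG-3'
(b) 5'-CTACTGAGCTCTTAAGTCTAGATTAACGATTCGCTAAA-3'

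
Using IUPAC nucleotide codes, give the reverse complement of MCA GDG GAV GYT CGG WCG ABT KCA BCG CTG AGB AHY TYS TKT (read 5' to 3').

5'-AMASRARDTVCTCAGCGVTGMAVTCGWCCGARCBTCCHCTGK-3'

Standard pairs A↔T, G↔C; ambiguity codes pair Y↔R, M↔K, W↔W, S↔S, B↔V, D↔H. Complement (KGTCHCCTBCRAGCCWGCTVAMGTVGCGACTCVTDRARSAMA), then reverse for 5'→3'.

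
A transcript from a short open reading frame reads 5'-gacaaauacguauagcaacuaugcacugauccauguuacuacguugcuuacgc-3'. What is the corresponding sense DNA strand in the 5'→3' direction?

The coding DNA strand has the same 5'→3' sequence as the mRNA with U replaced by T.

5'-GACAAATACGTATAGCAACTATGCACTGATCCATGTTACTACGTTGCTTACGC-3'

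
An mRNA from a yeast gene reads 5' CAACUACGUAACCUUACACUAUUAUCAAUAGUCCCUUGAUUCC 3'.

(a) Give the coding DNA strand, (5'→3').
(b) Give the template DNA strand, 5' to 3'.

(a) The coding strand matches the mRNA with U→T.
(b) The template strand is the reverse complement of the coding strand.

(a) 5'-CAACTACGTAACCTTACACTATTATCAATAGTCCCTTGATTCC-3'
(b) 5′-GGAATCAAGGGACTATTGATAATAGTGTAAGGTTACGTAGTTG-3′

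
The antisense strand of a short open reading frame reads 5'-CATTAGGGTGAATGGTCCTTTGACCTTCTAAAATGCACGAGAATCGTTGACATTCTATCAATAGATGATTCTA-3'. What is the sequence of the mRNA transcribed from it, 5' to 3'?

5'-UAGAAUCAUCUAUUGAUAGAAUGUCAACGAUUCUCGUGCAUUUUAGAAGGUCAAAGGACCAUUCACCCUAAUG-3'

RNA polymerase reads the template 3'→5' and synthesizes mRNA 5'→3' by base-pairing (A→U, T→A, G↔C). The complement of the template is GTAATCCCACTTACCAGGAAACTGGAAGATTTTACGTGCTCTTAGCAACTGTAAGATAGTTATCTACTAAGAT; antiparallel, so 5'→3' the coding strand is TAGAATCATCTATTGATAGAATGTCAACGATTCTCGTGCATTTTAGAAGGTCAAAGGACCATTCACCCTAATG. Replace T with U for the mRNA.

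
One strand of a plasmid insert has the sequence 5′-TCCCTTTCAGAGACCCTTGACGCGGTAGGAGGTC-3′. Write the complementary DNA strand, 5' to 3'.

5'-GACCTCCTACCGCGTCAAGGGTCTCTGAAAGGGA-3'

The complement of TCCCTTTCAGAGACCCTTGACGCGGTAGGAGGTC is AGGGAAAGTCTCTGGGAACTGCGCCATCCTCCAG (A↔T, G↔C). DNA strands are antiparallel, so the complementary strand runs 3'→5'; reversing gives the 5'→3' form.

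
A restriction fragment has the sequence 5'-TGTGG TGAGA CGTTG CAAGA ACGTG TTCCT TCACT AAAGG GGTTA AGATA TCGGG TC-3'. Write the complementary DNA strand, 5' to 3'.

5′-GACCCGATATCTTAACCCCTTTAGTGAAGGAACACGTTCTTGCAACGTCTCACCACA-3′

Pairing A↔T and G↔C gives ACACCACTCTGCAACGTTCTTGCACAAGGAAGTGATTTCCCCAATTCTATAGCCCAG, running 3'→5'. Reverse for the 5'→3' convention.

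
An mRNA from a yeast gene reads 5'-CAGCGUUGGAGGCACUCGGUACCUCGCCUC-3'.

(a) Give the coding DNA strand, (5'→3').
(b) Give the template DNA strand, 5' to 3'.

(a) 5'-CAGCGTTGGAGGCACTCGGTACCTCGCCTC-3'
(b) 5'-GAGGCGAGGTACCGAGTGCCTCCAACGCTG-3'

(a) The coding strand matches the mRNA with U→T.
(b) The template strand is the reverse complement of the coding strand.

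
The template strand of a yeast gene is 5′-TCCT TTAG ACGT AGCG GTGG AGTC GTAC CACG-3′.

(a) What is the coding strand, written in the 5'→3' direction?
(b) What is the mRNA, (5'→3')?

(a) 5'-CGTGGTACGACTCCACCGCTACGTCTAAAGGA-3'
(b) 5′-CGUGGUACGACUCCACCGCUACGUCUAAAGGA-3′

(a) The coding strand is the reverse complement of the template: complement AGGAAATCTGCATCGCCACCTCAGCATGGTGC, then reverse.
(b) mRNA has the coding-strand sequence with T→U.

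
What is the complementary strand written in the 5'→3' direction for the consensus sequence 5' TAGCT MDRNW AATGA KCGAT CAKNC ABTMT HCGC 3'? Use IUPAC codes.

5′-GCGDAKAVTGNMTGATCGMTCATTWNYHKAGCTA-3′

Standard pairs A↔T, G↔C; ambiguity codes pair R↔Y, M↔K, W↔W, B↔V, D↔H, N↔N. Complement (ATCGAKHYNWTTACTMGCTAGTMNGTVAKADGCG), then reverse for 5'→3'.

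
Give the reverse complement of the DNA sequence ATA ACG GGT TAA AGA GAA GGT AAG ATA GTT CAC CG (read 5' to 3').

5′-CGGTGAACTATCTTACCTTCTCTTTAACCCGTTAT-3′

Complement each base (A↔T, G↔C): TATTGCCCAATTTCTCTTCCATTCTATCAAGTGGC. Then reverse.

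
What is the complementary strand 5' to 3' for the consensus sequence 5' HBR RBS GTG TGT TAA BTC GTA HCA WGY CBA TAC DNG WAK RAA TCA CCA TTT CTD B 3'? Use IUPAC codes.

5'-VHAGAAATGGTGATTYMTWCNHGTATVGRCWTGDTACGAVTTAACACACSVYYVD-3'

Standard pairs A↔T, G↔C; ambiguity codes pair R↔Y, K↔M, W↔W, S↔S, B↔V, D↔H, N↔N. Complement (DVYYVSCACACAATTVAGCATDGTWCRGVTATGHNCWTMYTTAGTGGTAAAGAHV), then reverse for 5'→3'.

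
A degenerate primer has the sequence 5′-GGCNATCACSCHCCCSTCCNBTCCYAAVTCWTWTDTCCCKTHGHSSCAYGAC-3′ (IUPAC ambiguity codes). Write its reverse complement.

5'-GTCRTGSSDCDAMGGGAHAWAWGABTTRGGAVNGGASGGGDGSGTGATNGCC-3'

Standard pairs A↔T, G↔C; ambiguity codes pair Y↔R, K↔M, W↔W, S↔S, B↔V, D↔H, N↔N. Complement (CCGNTAGTGSGDGGGSAGGNVAGGRTTBAGWAWAHAGGGMADCDSSGTRCTG), then reverse for 5'→3'.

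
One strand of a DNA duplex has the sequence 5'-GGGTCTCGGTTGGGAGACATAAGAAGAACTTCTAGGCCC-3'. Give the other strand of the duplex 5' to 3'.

Pairing A↔T and G↔C gives CCCAGAGCCAACCCTCTGTATTCTTCTTGAAGATCCGGG, running 3'→5'. Reverse for the 5'→3' convention.

5'-GGGCCTAGAAGTTCTTCTTATGTCTCCCAACCGAGACCC-3'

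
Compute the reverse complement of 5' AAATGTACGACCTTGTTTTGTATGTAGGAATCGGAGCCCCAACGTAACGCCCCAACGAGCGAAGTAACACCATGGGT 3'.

Reading the sequence 3'→5' and pairing each base (A↔T, G↔C) gives the reverse complement directly.

5'-ACCCATGGTGTTACTTCGCTCGTTGGGGCGTTACGTTGGGGCTCCGATTCCTACATACAAAACAAGGTCGTACATTT-3'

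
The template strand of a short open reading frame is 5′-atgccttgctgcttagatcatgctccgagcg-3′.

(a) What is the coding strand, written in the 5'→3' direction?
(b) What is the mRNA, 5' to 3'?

(a) 5'-CGCTCGGAGCATGATCTAAGCAGCAAGGCAT-3'
(b) 5'-CGCUCGGAGCAUGAUCUAAGCAGCAAGGCAU-3'

(a) The coding strand is the reverse complement of the template: complement TACGGAACGACGAATCTAGTACGAGGCTCGC, then reverse.
(b) mRNA has the coding-strand sequence with T→U.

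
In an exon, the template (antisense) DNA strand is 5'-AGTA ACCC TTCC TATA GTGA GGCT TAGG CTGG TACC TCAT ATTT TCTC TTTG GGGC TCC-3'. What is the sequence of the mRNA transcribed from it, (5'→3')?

RNA polymerase reads the template 3'→5' and synthesizes mRNA 5'→3' by base-pairing (A→U, T→A, G↔C). The complement of the template is TCATTGGGAAGGATATCACTCCGAATCCGACCATGGAGTATAAAAGAGAAACCCCGAGG; antiparallel, so 5'→3' the coding strand is GGAGCCCCAAAGAGAAAATATGAGGTACCAGCCTAAGCCTCACTATAGGAAGGGTTACT. Replace T with U for the mRNA.

5'-GGAGCCCCAAAGAGAAAAUAUGAGGUACCAGCCUAAGCCUCACUAUAGGAAGGGUUACU-3'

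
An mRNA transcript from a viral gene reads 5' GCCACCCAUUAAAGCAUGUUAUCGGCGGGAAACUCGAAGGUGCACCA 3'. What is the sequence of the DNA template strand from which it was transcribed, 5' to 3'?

5'-TGGTGCACCTTCGAGTTTCCCGCCGATAACATGCTTTAATGGGTGGC-3'

Replace U with T to get the coding DNA strand: GCCACCCATTAAAGCATGTTATCGGCGGGAAACTCGAAGGTGCACCA. The template strand is its reverse complement (complement CGGTGGGTAATTTCGTACAATAGCCGCCCTTTGAGCTTCCACGTGGT, then reverse).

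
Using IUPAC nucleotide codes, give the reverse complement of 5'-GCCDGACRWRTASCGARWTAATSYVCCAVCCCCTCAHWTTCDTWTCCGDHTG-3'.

Standard pairs A↔T, G↔C; ambiguity codes pair R↔Y, W↔W, S↔S, D↔H, V↔B. Complement (CGGHCTGYWYATSGCTYWATTASRBGGTBGGGGAGTDWAAGHAWAGGCHDAC), then reverse for 5'→3'.

5'-CADHCGGAWAHGAAWDTGAGGGGBTGGBRSATTAWYTCGSTAYWYGTCHGGC-3'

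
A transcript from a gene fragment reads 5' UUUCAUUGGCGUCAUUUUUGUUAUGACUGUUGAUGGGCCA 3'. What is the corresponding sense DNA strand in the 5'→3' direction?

5′-TTTCATTGGCGTCATTTTTGTTATGACTGTTGATGGGCCA-3′

The coding DNA strand has the same 5'→3' sequence as the mRNA with U replaced by T.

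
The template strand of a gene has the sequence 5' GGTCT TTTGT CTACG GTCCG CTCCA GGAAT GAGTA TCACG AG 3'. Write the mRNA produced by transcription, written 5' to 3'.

5′-CUCGUGAUACUCAUUCCUGGAGCGGACCGUAGACAAAAGACC-3′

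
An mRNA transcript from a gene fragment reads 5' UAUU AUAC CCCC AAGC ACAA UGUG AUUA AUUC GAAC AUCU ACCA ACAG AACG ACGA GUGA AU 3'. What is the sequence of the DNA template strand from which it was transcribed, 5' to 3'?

Replace U with T to get the coding DNA strand: TATTATACCCCCAAGCACAATGTGATTAATTCGAACATCTACCAACAGAACGACGAGTGAAT. The template strand is its reverse complement (complement ATAATATGGGGGTTCGTGTTACACTAATTAAGCTTGTAGATGGTTGTCTTGCTGCTCACTTA, then reverse).

5'-ATTCACTCGTCGTTCTGTTGGTAGATGTTCGAATTAATCACATTGTGCTTGGGGGTATAATA-3'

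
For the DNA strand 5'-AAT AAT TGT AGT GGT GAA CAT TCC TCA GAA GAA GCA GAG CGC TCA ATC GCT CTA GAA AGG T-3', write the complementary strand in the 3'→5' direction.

Base-pairing A↔T, G↔C gives the complement. The complementary strand is antiparallel, so paired with a 5'→3' strand it runs 3'→5'.

3'-TTATTAACATCACCACTTGTAAGGAGTCTTCTTCGTCTCGCGAGTTAGCGAGATCTTTCCA-5'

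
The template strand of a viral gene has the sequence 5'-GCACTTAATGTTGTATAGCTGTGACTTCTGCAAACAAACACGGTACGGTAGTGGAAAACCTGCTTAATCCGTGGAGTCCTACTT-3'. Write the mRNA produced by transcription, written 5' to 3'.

5'-AAGUAGGACUCCACGGAUUAAGCAGGUUUUCCACUACCGUACCGUGUUUGUUUGCAGAAGUCACAGCUAUACAACAUUAAGUGC-3'

RNA polymerase reads the template 3'→5' and synthesizes mRNA 5'→3' by base-pairing (A→U, T→A, G↔C). The complement of the template is CGTGAATTACAACATATCGACACTGAAGACGTTTGTTTGTGCCATGCCATCACCTTTTGGACGAATTAGGCACCTCAGGATGAA; antiparallel, so 5'→3' the coding strand is AAGTAGGACTCCACGGATTAAGCAGGTTTTCCACTACCGTACCGTGTTTGTTTGCAGAAGTCACAGCTATACAACATTAAGTGC. Replace T with U for the mRNA.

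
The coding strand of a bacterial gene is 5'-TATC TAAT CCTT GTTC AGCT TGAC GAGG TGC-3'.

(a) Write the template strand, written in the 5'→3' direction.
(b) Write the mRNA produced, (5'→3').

(a) The template strand is the reverse complement of the coding strand: complement ATAGATTAGGAACAAGTCGAACTGCTCCACG, then reverse.
(b) mRNA matches the coding strand with T→U.

(a) 5'-GCACCTCGTCAAGCTGAACAAGGATTAGATA-3'
(b) 5'-UAUCUAAUCCUUGUUCAGCUUGACGAGGUGC-3'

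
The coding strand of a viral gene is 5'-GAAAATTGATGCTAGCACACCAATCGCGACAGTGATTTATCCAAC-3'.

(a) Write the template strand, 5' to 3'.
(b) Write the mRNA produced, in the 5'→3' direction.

(a) 5'-GTTGGATAAATCACTGTCGCGATTGGTGTGCTAGCATCAATTTTC-3'
(b) 5'-GAAAAUUGAUGCUAGCACACCAAUCGCGACAGUGAUUUAUCCAAC-3'

(a) The template strand is the reverse complement of the coding strand: complement CTTTTAACTACGATCGTGTGGTTAGCGCTGTCACTAAATAGGTTG, then reverse.
(b) mRNA matches the coding strand with T→U.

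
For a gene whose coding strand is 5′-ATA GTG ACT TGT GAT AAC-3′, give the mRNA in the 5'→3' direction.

5'-AUAGUGACUUGUGAUAAC-3'

The mRNA is synthesized from the template strand, so it matches the coding strand with T replaced by U.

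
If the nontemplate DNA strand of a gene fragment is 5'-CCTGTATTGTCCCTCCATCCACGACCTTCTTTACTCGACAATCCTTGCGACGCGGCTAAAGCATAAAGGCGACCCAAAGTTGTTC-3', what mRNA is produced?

mRNA has the coding-strand sequence with U in place of T.

5'-CCUGUAUUGUCCCUCCAUCCACGACCUUCUUUACUCGACAAUCCUUGCGACGCGGCUAAAGCAUAAAGGCGACCCAAAGUUGUUC-3'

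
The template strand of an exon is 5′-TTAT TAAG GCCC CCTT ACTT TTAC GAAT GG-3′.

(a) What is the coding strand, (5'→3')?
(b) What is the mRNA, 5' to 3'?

(a) 5'-CCATTCGTAAAAGTAAGGGGGCCTTAATAA-3'
(b) 5′-CCAUUCGUAAAAGUAAGGGGGCCUUAAUAA-3′

(a) The coding strand is the reverse complement of the template: complement AATAATTCCGGGGGAATGAAAATGCTTACC, then reverse.
(b) mRNA has the coding-strand sequence with T→U.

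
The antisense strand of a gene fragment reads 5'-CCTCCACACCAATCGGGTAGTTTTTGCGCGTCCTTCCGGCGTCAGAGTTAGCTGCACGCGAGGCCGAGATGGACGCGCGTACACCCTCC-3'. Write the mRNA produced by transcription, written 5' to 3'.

The mRNA has the sequence of the coding strand (reverse complement of the template) with T→U. Reverse complement of CCTCCACACCAATCGGGTAGTTTTTGCGCGTCCTTCCGGCGTCAGAGTTAGCTGCACGCGAGGCCGAGATGGACGCGCGTACACCCTCC is GGAGGGTGTACGCGCGTCCATCTCGGCCTCGCGTGCAGCTAACTCTGACGCCGGAAGGACGCGCAAAAACTACCCGATTGGTGTGGAGG; then T→U.

5'-GGAGGGUGUACGCGCGUCCAUCUCGGCCUCGCGUGCAGCUAACUCUGACGCCGGAAGGACGCGCAAAAACUACCCGAUUGGUGUGGAGG-3'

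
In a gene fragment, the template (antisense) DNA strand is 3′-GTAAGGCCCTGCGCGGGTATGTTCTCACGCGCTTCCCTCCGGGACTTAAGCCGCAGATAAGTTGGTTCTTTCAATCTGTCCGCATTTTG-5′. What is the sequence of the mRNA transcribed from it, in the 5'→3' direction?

5′-CAUUCCGGGACGCGCCCAUACAAGAGUGCGCGAAGGGAGGCCCUGAAUUCGGCGUCUAUUCAACCAAGAAAGUUAGACAGGCGUAAAAC-3′

Reading the template 3'→5' as shown, RNA polymerase pairs each base (A→U, T→A, G↔C) to build mRNA 5'→3' directly.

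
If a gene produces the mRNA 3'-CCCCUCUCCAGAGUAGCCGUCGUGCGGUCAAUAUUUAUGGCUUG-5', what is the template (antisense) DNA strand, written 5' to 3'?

5'-GGGGAGAGGTCTCATCGGCAGCACGCCAGTTATAAATACCGAAC-3'

Written 5'→3' the mRNA is GUUCGGUAUUUAUAACUGGCGUGCUGCCGAUGAGACCUCUCCCC, so the coding DNA strand is GTTCGGTATTTATAACTGGCGTGCTGCCGATGAGACCTCTCCCC. The template is its reverse complement.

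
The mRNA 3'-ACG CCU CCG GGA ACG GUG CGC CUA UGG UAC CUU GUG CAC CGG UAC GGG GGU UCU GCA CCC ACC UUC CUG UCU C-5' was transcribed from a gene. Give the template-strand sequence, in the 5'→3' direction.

5'-TGCGGAGGCCCTTGCCACGCGGATACCATGGAACACGTGGCCATGCCCCCAAGACGTGGGTGGAAGGACAGAG-3'

Written 5'→3' the mRNA is CUCUGUCCUUCCACCCACGUCUUGGGGGCAUGGCCACGUGUUCCAUGGUAUCCGCGUGGCAAGGGCCUCCGCA, so the coding DNA strand is CTCTGTCCTTCCACCCACGTCTTGGGGGCATGGCCACGTGTTCCATGGTATCCGCGTGGCAAGGGCCTCCGCA. The template is its reverse complement.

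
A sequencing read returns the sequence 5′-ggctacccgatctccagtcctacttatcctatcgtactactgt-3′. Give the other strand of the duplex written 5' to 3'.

5'-ACAGTAGTACGATAGGATAAGTAGGACTGGAGATCGGGTAGCC-3'

Pairing A↔T and G↔C gives CCGATGGGCTAGAGGTCAGGATGAATAGGATAGCATGATGACA, running 3'→5'. Reverse for the 5'→3' convention.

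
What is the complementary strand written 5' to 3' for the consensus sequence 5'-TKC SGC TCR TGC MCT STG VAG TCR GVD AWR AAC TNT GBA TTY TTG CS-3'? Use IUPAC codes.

5'-SGCAARAATVCANAGTTYWTHBCYGACTBCASAGKGCAYGAGCSGMA-3'

Standard pairs A↔T, G↔C; ambiguity codes pair R↔Y, M↔K, W↔W, S↔S, B↔V, D↔H, N↔N. Complement (AMGSCGAGYACGKGASACBTCAGYCBHTWYTTGANACVTAARAACGS), then reverse for 5'→3'.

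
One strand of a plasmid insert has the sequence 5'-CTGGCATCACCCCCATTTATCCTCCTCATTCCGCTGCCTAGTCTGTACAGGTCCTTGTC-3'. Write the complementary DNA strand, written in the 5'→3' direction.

The complement of CTGGCATCACCCCCATTTATCCTCCTCATTCCGCTGCCTAGTCTGTACAGGTCCTTGTC is GACCGTAGTGGGGGTAAATAGGAGGAGTAAGGCGACGGATCAGACATGTCCAGGAACAG (A↔T, G↔C). DNA strands are antiparallel, so the complementary strand runs 3'→5'; reversing gives the 5'→3' form.

5′-GACAAGGACCTGTACAGACTAGGCAGCGGAATGAGGAGGATAAATGGGGGTGATGCCAG-3′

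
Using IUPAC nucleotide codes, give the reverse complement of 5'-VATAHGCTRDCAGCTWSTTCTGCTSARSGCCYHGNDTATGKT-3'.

Standard pairs A↔T, G↔C; ambiguity codes pair R↔Y, K↔M, W↔W, S↔S, D↔H, V↔B, N↔N. Complement (BTATDCGAYHGTCGAWSAAGACGASTYSCGGRDCNHATACMA), then reverse for 5'→3'.

5'-AMCATAHNCDRGGCSYTSAGCAGAASWAGCTGHYAGCDTATB-3'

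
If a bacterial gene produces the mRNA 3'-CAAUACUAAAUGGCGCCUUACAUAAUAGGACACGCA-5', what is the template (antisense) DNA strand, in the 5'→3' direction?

5'-GTTATGATTTACCGCGGAATGTATTATCCTGTGCGT-3'

Written 5'→3' the mRNA is ACGCACAGGAUAAUACAUUCCGCGGUAAAUCAUAAC, so the coding DNA strand is ACGCACAGGATAATACATTCCGCGGTAAATCATAAC. The template is its reverse complement.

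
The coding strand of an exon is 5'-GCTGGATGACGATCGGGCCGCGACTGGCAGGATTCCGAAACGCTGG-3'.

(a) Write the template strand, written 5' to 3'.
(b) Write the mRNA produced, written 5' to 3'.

(a) 5'-CCAGCGTTTCGGAATCCTGCCAGTCGCGGCCCGATCGTCATCCAGC-3'
(b) 5'-GCUGGAUGACGAUCGGGCCGCGACUGGCAGGAUUCCGAAACGCUGG-3'

(a) The template strand is the reverse complement of the coding strand: complement CGACCTACTGCTAGCCCGGCGCTGACCGTCCTAAGGCTTTGCGACC, then reverse.
(b) mRNA matches the coding strand with T→U.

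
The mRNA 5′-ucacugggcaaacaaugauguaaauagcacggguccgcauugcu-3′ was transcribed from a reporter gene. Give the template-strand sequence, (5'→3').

Replace U with T to get the coding DNA strand: TCACTGGGCAAACAATGATGTAAATAGCACGGGTCCGCATTGCT. The template strand is its reverse complement (complement AGTGACCCGTTTGTTACTACATTTATCGTGCCCAGGCGTAACGA, then reverse).

5′-AGCAATGCGGACCCGTGCTATTTACATCATTGTTTGCCCAGTGA-3′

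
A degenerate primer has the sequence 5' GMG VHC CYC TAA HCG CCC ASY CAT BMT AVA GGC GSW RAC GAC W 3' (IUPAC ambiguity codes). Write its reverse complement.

5′-WGTCGTYWSCGCCTBTAKVATGRSTGGGCGDTTAGRGGDBCKC-3′

Standard pairs A↔T, G↔C; ambiguity codes pair R↔Y, M↔K, W↔W, S↔S, B↔V, H↔D. Complement (CKCBDGGRGATTDGCGGGTSRGTAVKATBTCCGCSWYTGCTGW), then reverse for 5'→3'.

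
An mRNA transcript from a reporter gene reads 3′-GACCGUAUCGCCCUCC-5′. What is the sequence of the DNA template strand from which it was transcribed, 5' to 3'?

5'-CTGGCATAGCGGGAGG-3'

Written 5'→3' the mRNA is CCUCCCGCUAUGCCAG, so the coding DNA strand is CCTCCCGCTATGCCAG. The template is its reverse complement.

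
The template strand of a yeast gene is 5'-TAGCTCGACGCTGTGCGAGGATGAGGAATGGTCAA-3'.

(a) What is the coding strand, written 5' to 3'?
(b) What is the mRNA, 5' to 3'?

(a) The coding strand is the reverse complement of the template: complement ATCGAGCTGCGACACGCTCCTACTCCTTACCAGTT, then reverse.
(b) mRNA has the coding-strand sequence with T→U.

(a) 5'-TTGACCATTCCTCATCCTCGCACAGCGTCGAGCTA-3'
(b) 5′-UUGACCAUUCCUCAUCCUCGCACAGCGUCGAGCUA-3′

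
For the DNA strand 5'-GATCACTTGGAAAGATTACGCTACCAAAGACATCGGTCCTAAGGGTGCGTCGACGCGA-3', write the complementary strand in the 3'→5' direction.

3'-CTAGTGAACCTTTCTAATGCGATGGTTTCTGTAGCCAGGATTCCCACGCAGCTGCGCT-5'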